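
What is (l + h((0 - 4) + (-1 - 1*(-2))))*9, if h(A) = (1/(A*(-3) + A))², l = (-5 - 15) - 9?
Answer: -1043/4 ≈ -260.75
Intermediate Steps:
l = -29 (l = -20 - 9 = -29)
h(A) = 1/(4*A²) (h(A) = (1/(-3*A + A))² = (1/(-2*A))² = (-1/(2*A))² = 1/(4*A²))
(l + h((0 - 4) + (-1 - 1*(-2))))*9 = (-29 + 1/(4*((0 - 4) + (-1 - 1*(-2)))²))*9 = (-29 + 1/(4*(-4 + (-1 + 2))²))*9 = (-29 + 1/(4*(-4 + 1)²))*9 = (-29 + (¼)/(-3)²)*9 = (-29 + (¼)*(⅑))*9 = (-29 + 1/36)*9 = -1043/36*9 = -1043/4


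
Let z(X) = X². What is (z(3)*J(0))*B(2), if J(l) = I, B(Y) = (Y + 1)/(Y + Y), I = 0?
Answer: 0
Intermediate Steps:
B(Y) = (1 + Y)/(2*Y) (B(Y) = (1 + Y)/((2*Y)) = (1 + Y)*(1/(2*Y)) = (1 + Y)/(2*Y))
J(l) = 0
(z(3)*J(0))*B(2) = (3²*0)*((½)*(1 + 2)/2) = (9*0)*((½)*(½)*3) = 0*(¾) = 0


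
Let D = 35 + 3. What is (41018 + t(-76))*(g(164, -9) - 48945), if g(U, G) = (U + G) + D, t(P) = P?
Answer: -1996004384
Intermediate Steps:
D = 38
g(U, G) = 38 + G + U (g(U, G) = (U + G) + 38 = (G + U) + 38 = 38 + G + U)
(41018 + t(-76))*(g(164, -9) - 48945) = (41018 - 76)*((38 - 9 + 164) - 48945) = 40942*(193 - 48945) = 40942*(-48752) = -1996004384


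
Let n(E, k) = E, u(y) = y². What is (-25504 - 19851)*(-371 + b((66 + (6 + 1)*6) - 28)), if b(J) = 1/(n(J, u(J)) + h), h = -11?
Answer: 1160997290/69 ≈ 1.6826e+7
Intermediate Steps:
b(J) = 1/(-11 + J) (b(J) = 1/(J - 11) = 1/(-11 + J))
(-25504 - 19851)*(-371 + b((66 + (6 + 1)*6) - 28)) = (-25504 - 19851)*(-371 + 1/(-11 + ((66 + (6 + 1)*6) - 28))) = -45355*(-371 + 1/(-11 + ((66 + 7*6) - 28))) = -45355*(-371 + 1/(-11 + ((66 + 42) - 28))) = -45355*(-371 + 1/(-11 + (108 - 28))) = -45355*(-371 + 1/(-11 + 80)) = -45355*(-371 + 1/69) = -45355*(-25598/69) = 1160997290/69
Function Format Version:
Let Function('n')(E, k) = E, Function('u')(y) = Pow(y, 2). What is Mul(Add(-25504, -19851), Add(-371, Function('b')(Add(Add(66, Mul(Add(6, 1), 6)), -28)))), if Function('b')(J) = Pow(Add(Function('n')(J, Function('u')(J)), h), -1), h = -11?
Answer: Rational(1160997290, 69) ≈ 1.6826e+7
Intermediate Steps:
Function('b')(J) = Pow(Add(-11, J), -1) (Function('b')(J) = Pow(Add(J, -11), -1) = Pow(Add(-11, J), -1))
Mul(Add(-25504, -19851), Add(-371, Function('b')(Add(Add(66, Mul(Add(6, 1), 6)), -28)))) = Mul(Add(-25504, -19851), Add(-371, Pow(Add(-11, Add(Add(66, Mul(Add(6, 1), 6)), -28)), -1))) = Mul(-45355, Add(-371, Pow(Add(-11, Add(Add(66, Mul(7, 6)), -28)), -1))) = Mul(-45355, Add(-371, Pow(Add(-11, Add(Add(66, 42), -28)), -1))) = Mul(-45355, Add(-371, Pow(Add(-11, Add(108, -28)), -1))) = Mul(-45355, Add(-371, Pow(Add(-11, 80), -1))) = Mul(-45355, Add(-371, Pow(69, -1))) = Mul(-45355, Add(-371, Rational(1, 69))) = Mul(-45355, Rational(-25598, 69)) = Rational(1160997290, 69)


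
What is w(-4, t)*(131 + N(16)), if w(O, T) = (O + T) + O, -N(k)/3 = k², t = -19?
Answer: 17199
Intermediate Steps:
N(k) = -3*k²
w(O, T) = T + 2*O
w(-4, t)*(131 + N(16)) = (-19 + 2*(-4))*(131 - 3*16²) = (-19 - 8)*(131 - 3*256) = -27*(131 - 768) = -27*(-637) = 17199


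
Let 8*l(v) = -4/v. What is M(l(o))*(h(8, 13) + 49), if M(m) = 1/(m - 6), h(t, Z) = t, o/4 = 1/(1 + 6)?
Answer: -456/55 ≈ -8.2909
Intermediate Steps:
o = 4/7 (o = 4/(1 + 6) = 4/7 ≈ 0.57143)
l(v) = -1/(2*v) (l(v) = (-4/v)/8 = -1/(2*v))
M(m) = 1/(-6 + m)
M(l(o))*(h(8, 13) + 49) = (8 + 49)/(-6 - 1/(2*4/7)) = 57/(-6 - ½*7/4) = 57/(-6 - 7/8) = 57/(-55/8) = -8/55*57 = -456/55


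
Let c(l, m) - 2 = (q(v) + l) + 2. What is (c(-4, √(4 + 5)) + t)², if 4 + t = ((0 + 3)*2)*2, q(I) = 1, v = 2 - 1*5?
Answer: 81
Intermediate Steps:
v = -3 (v = 2 - 5 = -3)
c(l, m) = 5 + l (c(l, m) = 2 + ((1 + l) + 2) = 2 + (3 + l) = 5 + l)
t = 8 (t = -4 + ((0 + 3)*2)*2 = -4 + (3*2)*2 = -4 + 6*2 = -4 + 12 = 8)
(c(-4, √(4 + 5)) + t)² = ((5 - 4) + 8)² = (1 + 8)² = 9² = 81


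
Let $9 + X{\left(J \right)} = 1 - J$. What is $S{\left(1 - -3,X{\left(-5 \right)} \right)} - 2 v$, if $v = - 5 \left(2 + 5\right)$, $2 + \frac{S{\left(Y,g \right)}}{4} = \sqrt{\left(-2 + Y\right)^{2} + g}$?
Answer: $66$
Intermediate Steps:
$X{\left(J \right)} = -8 - J$ ($X{\left(J \right)} = -9 - \left(-1 + J\right) = -8 - J$)
$S{\left(Y,g \right)} = -8 + 4 \sqrt{g + \left(-2 + Y\right)^{2}}$ ($S{\left(Y,g \right)} = -8 + 4 \sqrt{\left(-2 + Y\right)^{2} + g} = -8 + 4 \sqrt{g + \left(-2 + Y\right)^{2}}$)
$v = -35$ ($v = \left(-5\right) 7 = -35$)
$S{\left(1 - -3,X{\left(-5 \right)} \right)} - 2 v = \left(-8 + 4 \sqrt{\left(-8 - -5\right) + \left(-2 + \left(1 - -3\right)\right)^{2}}\right) - -70 = \left(-8 + 4 \sqrt{\left(-8 + 5\right) + \left(-2 + \left(1 + 3\right)\right)^{2}}\right) + 70 = \left(-8 + 4 \sqrt{-3 + \left(-2 + 4\right)^{2}}\right) + 70 = \left(-8 + 4 \sqrt{-3 + 2^{2}}\right) + 70 = \left(-8 + 4 \sqrt{-3 + 4}\right) + 70 = \left(-8 + 4 \sqrt{1}\right) + 70 = \left(-8 + 4 \cdot 1\right) + 70 = \left(-8 + 4\right) + 70 = -4 + 70 = 66$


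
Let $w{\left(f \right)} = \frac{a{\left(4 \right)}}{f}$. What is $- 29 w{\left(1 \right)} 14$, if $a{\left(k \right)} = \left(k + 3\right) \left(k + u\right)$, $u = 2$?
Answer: $-17052$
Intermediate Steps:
$a{\left(k \right)} = \left(2 + k\right) \left(3 + k\right)$ ($a{\left(k \right)} = \left(k + 3\right) \left(k + 2\right) = \left(3 + k\right) \left(2 + k\right) = \left(2 + k\right) \left(3 + k\right)$)
$w{\left(f \right)} = \frac{42}{f}$ ($w{\left(f \right)} = \frac{6 + 4^{2} + 5 \cdot 4}{f} = \frac{6 + 16 + 20}{f} = \frac{42}{f}$)
$- 29 w{\left(1 \right)} 14 = - 29 \cdot \frac{42}{1} \cdot 14 = - 29 \cdot 42 \cdot 1 \cdot 14 = \left(-29\right) 42 \cdot 14 = \left(-1218\right) 14 = -17052$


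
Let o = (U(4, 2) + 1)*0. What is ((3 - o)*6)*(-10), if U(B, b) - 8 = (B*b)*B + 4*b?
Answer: -180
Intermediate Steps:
U(B, b) = 8 + 4*b + b*B² (U(B, b) = 8 + ((B*b)*B + 4*b) = 8 + (b*B² + 4*b) = 8 + (4*b + b*B²) = 8 + 4*b + b*B²)
o = 0 (o = ((8 + 4*2 + 2*4²) + 1)*0 = ((8 + 8 + 2*16) + 1)*0 = ((8 + 8 + 32) + 1)*0 = (48 + 1)*0 = 49*0 = 0)
((3 - o)*6)*(-10) = ((3 - 1*0)*6)*(-10) = ((3 + 0)*6)*(-10) = (3*6)*(-10) = 18*(-10) = -180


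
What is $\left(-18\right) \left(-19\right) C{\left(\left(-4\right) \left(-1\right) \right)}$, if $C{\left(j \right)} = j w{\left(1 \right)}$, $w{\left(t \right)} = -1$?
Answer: $-1368$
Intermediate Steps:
$C{\left(j \right)} = - j$ ($C{\left(j \right)} = j \left(-1\right) = - j$)
$\left(-18\right) \left(-19\right) C{\left(\left(-4\right) \left(-1\right) \right)} = \left(-18\right) \left(-19\right) \left(- \left(-4\right) \left(-1\right)\right) = 342 \left(\left(-1\right) 4\right) = 342 \left(-4\right) = -1368$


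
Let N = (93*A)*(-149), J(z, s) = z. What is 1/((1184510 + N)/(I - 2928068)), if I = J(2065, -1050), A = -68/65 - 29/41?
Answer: -7797797995/3221472911 ≈ -2.4206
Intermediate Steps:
A = -4673/2665 (A = -68*1/65 - 29*1/41 = -68/65 - 29/41 = -4673/2665 ≈ -1.7535)
I = 2065
N = 64753761/2665 (N = (93*(-4673/2665))*(-149) = -434589/2665*(-149) = 64753761/2665 ≈ 24298.)
1/((1184510 + N)/(I - 2928068)) = 1/((1184510 + 64753761/2665)/(2065 - 2928068)) = 1/((3221472911/2665)/(-2926003)) = 1/((3221472911/2665)*(-1/2926003)) = 1/(-3221472911/7797797995) = -7797797995/3221472911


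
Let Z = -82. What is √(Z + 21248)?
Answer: √21166 ≈ 145.49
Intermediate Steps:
√(Z + 21248) = √(-82 + 21248) = √21166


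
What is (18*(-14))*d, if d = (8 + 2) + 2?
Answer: -3024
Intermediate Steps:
d = 12 (d = 10 + 2 = 12)
(18*(-14))*d = (18*(-14))*12 = -252*12 = -3024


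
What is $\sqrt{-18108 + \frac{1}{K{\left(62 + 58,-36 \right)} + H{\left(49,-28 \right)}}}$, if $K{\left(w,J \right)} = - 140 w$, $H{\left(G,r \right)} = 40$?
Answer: $\frac{i \sqrt{1271623439390}}{8380} \approx 134.57 i$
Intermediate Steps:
$\sqrt{-18108 + \frac{1}{K{\left(62 + 58,-36 \right)} + H{\left(49,-28 \right)}}} = \sqrt{-18108 + \frac{1}{- 140 \left(62 + 58\right) + 40}} = \sqrt{-18108 + \frac{1}{\left(-140\right) 120 + 40}} = \sqrt{-18108 + \frac{1}{-16800 + 40}} = \sqrt{-18108 + \frac{1}{-16760}} = \sqrt{-18108 - \frac{1}{16760}} = \sqrt{- \frac{303490081}{16760}} = \frac{i \sqrt{1271623439390}}{8380}$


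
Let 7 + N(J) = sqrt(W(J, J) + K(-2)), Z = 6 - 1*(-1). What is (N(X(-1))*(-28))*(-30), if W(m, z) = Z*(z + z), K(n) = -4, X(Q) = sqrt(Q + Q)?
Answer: -5880 + 840*sqrt(-4 + 14*I*sqrt(2)) ≈ -3489.4 + 2921.9*I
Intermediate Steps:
Z = 7 (Z = 6 + 1 = 7)
X(Q) = sqrt(2)*sqrt(Q) (X(Q) = sqrt(2*Q) = sqrt(2)*sqrt(Q))
W(m, z) = 14*z (W(m, z) = 7*(z + z) = 7*(2*z) = 14*z)
N(J) = -7 + sqrt(-4 + 14*J) (N(J) = -7 + sqrt(14*J - 4) = -7 + sqrt(-4 + 14*J))
(N(X(-1))*(-28))*(-30) = ((-7 + sqrt(-4 + 14*(sqrt(2)*sqrt(-1))))*(-28))*(-30) = ((-7 + sqrt(-4 + 14*(sqrt(2)*I)))*(-28))*(-30) = ((-7 + sqrt(-4 + 14*(I*sqrt(2))))*(-28))*(-30) = ((-7 + sqrt(-4 + 14*I*sqrt(2)))*(-28))*(-30) = (196 - 28*sqrt(-4 + 14*I*sqrt(2)))*(-30) = -5880 + 840*sqrt(-4 + 14*I*sqrt(2))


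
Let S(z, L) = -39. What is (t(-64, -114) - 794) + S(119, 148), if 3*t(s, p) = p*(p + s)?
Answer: 5931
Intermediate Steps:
t(s, p) = p*(p + s)/3 (t(s, p) = (p*(p + s))/3 = p*(p + s)/3)
(t(-64, -114) - 794) + S(119, 148) = ((1/3)*(-114)*(-114 - 64) - 794) - 39 = ((1/3)*(-114)*(-178) - 794) - 39 = (6764 - 794) - 39 = 5970 - 39 = 5931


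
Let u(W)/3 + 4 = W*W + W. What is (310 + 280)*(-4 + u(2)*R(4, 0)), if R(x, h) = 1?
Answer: 1180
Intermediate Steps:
u(W) = -12 + 3*W + 3*W² (u(W) = -12 + 3*(W*W + W) = -12 + 3*(W² + W) = -12 + 3*(W + W²) = -12 + (3*W + 3*W²) = -12 + 3*W + 3*W²)
(310 + 280)*(-4 + u(2)*R(4, 0)) = (310 + 280)*(-4 + (-12 + 3*2 + 3*2²)*1) = 590*(-4 + (-12 + 6 + 3*4)*1) = 590*(-4 + (-12 + 6 + 12)*1) = 590*(-4 + 6*1) = 590*(-4 + 6) = 590*2 = 1180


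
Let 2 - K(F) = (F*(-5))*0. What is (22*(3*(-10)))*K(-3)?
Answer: -1320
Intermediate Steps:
K(F) = 2 (K(F) = 2 - F*(-5)*0 = 2 - (-5*F)*0 = 2 - 1*0 = 2 + 0 = 2)
(22*(3*(-10)))*K(-3) = (22*(3*(-10)))*2 = (22*(-30))*2 = -660*2 = -1320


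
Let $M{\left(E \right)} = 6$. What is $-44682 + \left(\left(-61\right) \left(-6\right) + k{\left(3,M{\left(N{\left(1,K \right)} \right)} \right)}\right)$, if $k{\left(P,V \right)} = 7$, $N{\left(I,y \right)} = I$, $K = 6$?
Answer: $-44309$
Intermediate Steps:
$-44682 + \left(\left(-61\right) \left(-6\right) + k{\left(3,M{\left(N{\left(1,K \right)} \right)} \right)}\right) = -44682 + \left(\left(-61\right) \left(-6\right) + 7\right) = -44682 + \left(366 + 7\right) = -44682 + 373 = -44309$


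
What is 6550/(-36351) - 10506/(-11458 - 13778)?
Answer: 12033767/50964102 ≈ 0.23612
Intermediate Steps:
6550/(-36351) - 10506/(-11458 - 13778) = 6550*(-1/36351) - 10506/(-25236) = -6550/36351 - 10506*(-1/25236) = -6550/36351 + 1751/4206 = 12033767/50964102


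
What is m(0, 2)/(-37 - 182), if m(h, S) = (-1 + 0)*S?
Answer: 2/219 ≈ 0.0091324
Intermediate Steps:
m(h, S) = -S
m(0, 2)/(-37 - 182) = (-1*2)/(-37 - 182) = -2/(-219) = -1/219*(-2) = 2/219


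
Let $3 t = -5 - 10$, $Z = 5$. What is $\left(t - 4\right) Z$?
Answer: $-45$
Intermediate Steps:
$t = -5$ ($t = \frac{-5 - 10}{3} = \frac{1}{3} \left(-15\right) = -5$)
$\left(t - 4\right) Z = \left(-5 - 4\right) 5 = \left(-9\right) 5 = -45$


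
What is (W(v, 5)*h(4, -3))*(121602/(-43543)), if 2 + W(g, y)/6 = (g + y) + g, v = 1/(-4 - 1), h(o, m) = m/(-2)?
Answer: -14227434/217715 ≈ -65.349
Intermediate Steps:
h(o, m) = -m/2 (h(o, m) = m*(-1/2) = -m/2)
v = -1/5 (v = 1/(-5) = -1/5 ≈ -0.20000)
W(g, y) = -12 + 6*y + 12*g (W(g, y) = -12 + 6*((g + y) + g) = -12 + 6*(y + 2*g) = -12 + (6*y + 12*g) = -12 + 6*y + 12*g)
(W(v, 5)*h(4, -3))*(121602/(-43543)) = ((-12 + 6*5 + 12*(-1/5))*(-1/2*(-3)))*(121602/(-43543)) = ((-12 + 30 - 12/5)*(3/2))*(121602*(-1/43543)) = ((78/5)*(3/2))*(-121602/43543) = (117/5)*(-121602/43543) = -14227434/217715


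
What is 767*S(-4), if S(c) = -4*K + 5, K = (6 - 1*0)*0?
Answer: 3835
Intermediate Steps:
K = 0 (K = (6 + 0)*0 = 6*0 = 0)
S(c) = 5 (S(c) = -4*0 + 5 = 0 + 5 = 5)
767*S(-4) = 767*5 = 3835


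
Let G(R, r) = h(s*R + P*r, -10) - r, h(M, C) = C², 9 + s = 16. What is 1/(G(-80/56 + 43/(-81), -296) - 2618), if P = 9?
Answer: -1/2222 ≈ -0.00045004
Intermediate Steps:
s = 7 (s = -9 + 16 = 7)
G(R, r) = 100 - r (G(R, r) = (-10)² - r = 100 - r)
1/(G(-80/56 + 43/(-81), -296) - 2618) = 1/((100 - 1*(-296)) - 2618) = 1/((100 + 296) - 2618) = 1/(396 - 2618) = 1/(-2222) = -1/2222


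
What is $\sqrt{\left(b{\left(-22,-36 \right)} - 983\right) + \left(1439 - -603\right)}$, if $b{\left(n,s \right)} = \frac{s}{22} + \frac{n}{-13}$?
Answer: $\frac{\sqrt{21656635}}{143} \approx 32.543$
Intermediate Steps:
$b{\left(n,s \right)} = - \frac{n}{13} + \frac{s}{22}$ ($b{\left(n,s \right)} = s \frac{1}{22} + n \left(- \frac{1}{13}\right) = \frac{s}{22} - \frac{n}{13} = - \frac{n}{13} + \frac{s}{22}$)
$\sqrt{\left(b{\left(-22,-36 \right)} - 983\right) + \left(1439 - -603\right)} = \sqrt{\left(\left(\left(- \frac{1}{13}\right) \left(-22\right) + \frac{1}{22} \left(-36\right)\right) - 983\right) + \left(1439 - -603\right)} = \sqrt{\left(\left(\frac{22}{13} - \frac{18}{11}\right) - 983\right) + \left(1439 + 603\right)} = \sqrt{\left(\frac{8}{143} - 983\right) + 2042} = \sqrt{- \frac{140561}{143} + 2042} = \sqrt{\frac{151445}{143}} = \frac{\sqrt{21656635}}{143}$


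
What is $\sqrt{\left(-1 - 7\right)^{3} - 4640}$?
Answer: $4 i \sqrt{322} \approx 71.777 i$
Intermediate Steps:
$\sqrt{\left(-1 - 7\right)^{3} - 4640} = \sqrt{\left(-8\right)^{3} - 4640} = \sqrt{-512 - 4640} = \sqrt{-5152} = 4 i \sqrt{322}$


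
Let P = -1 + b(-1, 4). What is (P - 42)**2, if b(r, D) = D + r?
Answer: 1600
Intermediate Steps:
P = 2 (P = -1 + (4 - 1) = -1 + 3 = 2)
(P - 42)**2 = (2 - 42)**2 = (-40)**2 = 1600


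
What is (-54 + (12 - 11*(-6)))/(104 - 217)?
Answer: -24/113 ≈ -0.21239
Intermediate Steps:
(-54 + (12 - 11*(-6)))/(104 - 217) = (-54 + (12 + 66))/(-113) = (-54 + 78)*(-1/113) = 24*(-1/113) = -24/113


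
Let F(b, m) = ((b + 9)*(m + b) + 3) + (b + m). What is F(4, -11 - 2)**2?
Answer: 15129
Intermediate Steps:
F(b, m) = 3 + b + m + (9 + b)*(b + m) (F(b, m) = ((9 + b)*(b + m) + 3) + (b + m) = (3 + (9 + b)*(b + m)) + (b + m) = 3 + b + m + (9 + b)*(b + m))
F(4, -11 - 2)**2 = (3 + 4**2 + 10*4 + 10*(-11 - 2) + 4*(-11 - 2))**2 = (3 + 16 + 40 + 10*(-13) + 4*(-13))**2 = (3 + 16 + 40 - 130 - 52)**2 = (-123)**2 = 15129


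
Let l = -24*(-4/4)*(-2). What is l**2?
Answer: 2304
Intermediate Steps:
l = -48 (l = -24*(-4*1/4)*(-2) = -(-24)*(-2) = -24*2 = -48)
l**2 = (-48)**2 = 2304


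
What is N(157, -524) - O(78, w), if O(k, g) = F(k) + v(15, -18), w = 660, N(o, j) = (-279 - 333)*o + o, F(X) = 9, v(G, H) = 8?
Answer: -95944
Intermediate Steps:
N(o, j) = -611*o (N(o, j) = -612*o + o = -611*o)
O(k, g) = 17 (O(k, g) = 9 + 8 = 17)
N(157, -524) - O(78, w) = -611*157 - 1*17 = -95927 - 17 = -95944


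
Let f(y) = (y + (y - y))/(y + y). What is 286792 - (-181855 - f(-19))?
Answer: 937295/2 ≈ 4.6865e+5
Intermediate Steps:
f(y) = 1/2 (f(y) = (y + 0)/((2*y)) = y*(1/(2*y)) = 1/2)
286792 - (-181855 - f(-19)) = 286792 - (-181855 - 1*1/2) = 286792 - (-181855 - 1/2) = 286792 - 1*(-363711/2) = 286792 + 363711/2 = 937295/2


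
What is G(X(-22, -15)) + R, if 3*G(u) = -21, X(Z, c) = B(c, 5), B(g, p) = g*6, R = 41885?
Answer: 41878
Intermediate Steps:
B(g, p) = 6*g
X(Z, c) = 6*c
G(u) = -7 (G(u) = (1/3)*(-21) = -7)
G(X(-22, -15)) + R = -7 + 41885 = 41878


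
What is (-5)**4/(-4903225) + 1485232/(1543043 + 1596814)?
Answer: 41602652929/87973859079 ≈ 0.47290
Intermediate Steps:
(-5)**4/(-4903225) + 1485232/(1543043 + 1596814) = 625*(-1/4903225) + 1485232/3139857 = -25/196129 + 1485232*(1/3139857) = -25/196129 + 212176/448551 = 41602652929/87973859079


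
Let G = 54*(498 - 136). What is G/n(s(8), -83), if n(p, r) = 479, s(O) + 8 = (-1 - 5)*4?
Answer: 19548/479 ≈ 40.810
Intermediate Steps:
s(O) = -32 (s(O) = -8 + (-1 - 5)*4 = -8 - 6*4 = -8 - 24 = -32)
G = 19548 (G = 54*362 = 19548)
G/n(s(8), -83) = 19548/479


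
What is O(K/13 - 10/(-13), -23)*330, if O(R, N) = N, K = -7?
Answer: -7590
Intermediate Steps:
O(K/13 - 10/(-13), -23)*330 = -23*330 = -7590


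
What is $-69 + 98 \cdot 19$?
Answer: $1793$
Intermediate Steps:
$-69 + 98 \cdot 19 = -69 + 1862 = 1793$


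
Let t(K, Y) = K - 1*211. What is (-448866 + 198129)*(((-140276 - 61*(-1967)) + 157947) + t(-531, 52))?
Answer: -34329907092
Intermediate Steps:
t(K, Y) = -211 + K (t(K, Y) = K - 211 = -211 + K)
(-448866 + 198129)*(((-140276 - 61*(-1967)) + 157947) + t(-531, 52)) = (-448866 + 198129)*(((-140276 - 61*(-1967)) + 157947) + (-211 - 531)) = -250737*(((-140276 + 119987) + 157947) - 742) = -250737*((-20289 + 157947) - 742) = -250737*(137658 - 742) = -250737*136916 = -34329907092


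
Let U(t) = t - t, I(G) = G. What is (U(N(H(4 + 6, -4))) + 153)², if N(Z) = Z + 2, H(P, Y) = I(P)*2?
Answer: 23409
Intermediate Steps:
H(P, Y) = 2*P (H(P, Y) = P*2 = 2*P)
N(Z) = 2 + Z
U(t) = 0
(U(N(H(4 + 6, -4))) + 153)² = (0 + 153)² = 153² = 23409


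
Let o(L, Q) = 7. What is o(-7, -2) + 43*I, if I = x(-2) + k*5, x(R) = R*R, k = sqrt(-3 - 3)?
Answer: 179 + 215*I*sqrt(6) ≈ 179.0 + 526.64*I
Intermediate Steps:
k = I*sqrt(6) (k = sqrt(-6) = I*sqrt(6) ≈ 2.4495*I)
x(R) = R**2
I = 4 + 5*I*sqrt(6) (I = (-2)**2 + (I*sqrt(6))*5 = 4 + 5*I*sqrt(6) ≈ 4.0 + 12.247*I)
o(-7, -2) + 43*I = 7 + 43*(4 + 5*I*sqrt(6)) = 7 + (172 + 215*I*sqrt(6)) = 179 + 215*I*sqrt(6)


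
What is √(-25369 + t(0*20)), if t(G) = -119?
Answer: 12*I*√177 ≈ 159.65*I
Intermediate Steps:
√(-25369 + t(0*20)) = √(-25369 - 119) = √(-25488) = 12*I*√177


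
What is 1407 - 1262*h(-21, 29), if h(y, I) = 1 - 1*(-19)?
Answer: -23833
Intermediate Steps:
h(y, I) = 20 (h(y, I) = 1 + 19 = 20)
1407 - 1262*h(-21, 29) = 1407 - 1262*20 = 1407 - 25240 = -23833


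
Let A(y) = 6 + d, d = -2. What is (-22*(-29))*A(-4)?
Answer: 2552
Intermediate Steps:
A(y) = 4 (A(y) = 6 - 2 = 4)
(-22*(-29))*A(-4) = -22*(-29)*4 = 638*4 = 2552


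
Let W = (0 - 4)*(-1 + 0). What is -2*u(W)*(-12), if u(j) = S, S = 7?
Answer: 168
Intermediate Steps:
W = 4 (W = -4*(-1) = 4)
u(j) = 7
-2*u(W)*(-12) = -2*7*(-12) = -14*(-12) = 168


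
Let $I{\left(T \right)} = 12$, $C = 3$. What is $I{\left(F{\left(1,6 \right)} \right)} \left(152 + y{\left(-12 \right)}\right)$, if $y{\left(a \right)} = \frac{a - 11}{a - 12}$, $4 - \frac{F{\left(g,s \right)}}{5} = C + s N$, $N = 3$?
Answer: $\frac{3671}{2} \approx 1835.5$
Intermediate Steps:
$F{\left(g,s \right)} = 5 - 15 s$ ($F{\left(g,s \right)} = 20 - 5 \left(3 + s 3\right) = 20 - 5 \left(3 + 3 s\right) = 20 - \left(15 + 15 s\right) = 5 - 15 s$)
$y{\left(a \right)} = \frac{-11 + a}{-12 + a}$
$I{\left(F{\left(1,6 \right)} \right)} \left(152 + y{\left(-12 \right)}\right) = 12 \left(152 + \frac{-11 - 12}{-12 - 12}\right) = 12 \left(152 + \frac{1}{-24} \left(-23\right)\right) = 12 \left(152 - - \frac{23}{24}\right) = 12 \left(152 + \frac{23}{24}\right) = 12 \cdot \frac{3671}{24} = \frac{3671}{2}$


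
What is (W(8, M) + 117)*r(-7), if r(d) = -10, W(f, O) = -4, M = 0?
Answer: -1130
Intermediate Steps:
(W(8, M) + 117)*r(-7) = (-4 + 117)*(-10) = 113*(-10) = -1130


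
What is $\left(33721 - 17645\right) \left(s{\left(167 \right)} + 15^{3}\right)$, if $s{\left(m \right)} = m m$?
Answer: $502600064$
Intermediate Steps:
$s{\left(m \right)} = m^{2}$
$\left(33721 - 17645\right) \left(s{\left(167 \right)} + 15^{3}\right) = \left(33721 - 17645\right) \left(167^{2} + 15^{3}\right) = 16076 \left(27889 + 3375\right) = 16076 \cdot 31264 = 502600064$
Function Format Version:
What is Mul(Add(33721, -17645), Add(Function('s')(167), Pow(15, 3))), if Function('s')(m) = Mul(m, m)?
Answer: 502600064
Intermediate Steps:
Function('s')(m) = Pow(m, 2)
Mul(Add(33721, -17645), Add(Function('s')(167), Pow(15, 3))) = Mul(Add(33721, -17645), Add(Pow(167, 2), Pow(15, 3))) = Mul(16076, Add(27889, 3375)) = Mul(16076, 31264) = 502600064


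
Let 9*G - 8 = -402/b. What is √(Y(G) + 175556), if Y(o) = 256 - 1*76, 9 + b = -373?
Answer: 2*√43934 ≈ 419.21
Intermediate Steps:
b = -382 (b = -9 - 373 = -382)
G = 1729/1719 (G = 8/9 + (-402/(-382))/9 = 8/9 + (-402*(-1/382))/9 = 8/9 + (⅑)*(201/191) = 8/9 + 67/573 = 1729/1719 ≈ 1.0058)
Y(o) = 180 (Y(o) = 256 - 76 = 180)
√(Y(G) + 175556) = √(180 + 175556) = √175736 = 2*√43934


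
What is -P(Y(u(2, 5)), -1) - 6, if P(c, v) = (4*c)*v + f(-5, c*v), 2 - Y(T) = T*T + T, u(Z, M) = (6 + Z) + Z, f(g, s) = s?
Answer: -546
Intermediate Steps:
u(Z, M) = 6 + 2*Z
Y(T) = 2 - T - T**2 (Y(T) = 2 - (T*T + T) = 2 - (T**2 + T) = 2 - (T + T**2) = 2 + (-T - T**2) = 2 - T - T**2)
P(c, v) = 5*c*v (P(c, v) = (4*c)*v + c*v = 4*c*v + c*v = 5*c*v)
-P(Y(u(2, 5)), -1) - 6 = -5*(2 - (6 + 2*2) - (6 + 2*2)**2)*(-1) - 6 = -5*(2 - (6 + 4) - (6 + 4)**2)*(-1) - 6 = -5*(2 - 1*10 - 1*10**2)*(-1) - 6 = -5*(2 - 10 - 1*100)*(-1) - 6 = -5*(2 - 10 - 100)*(-1) - 6 = -5*(-108)*(-1) - 6 = -1*540 - 6 = -540 - 6 = -546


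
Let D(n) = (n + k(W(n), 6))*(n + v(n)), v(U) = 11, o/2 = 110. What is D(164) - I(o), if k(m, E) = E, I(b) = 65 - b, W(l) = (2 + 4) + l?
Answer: 29905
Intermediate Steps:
o = 220 (o = 2*110 = 220)
W(l) = 6 + l
D(n) = (6 + n)*(11 + n) (D(n) = (n + 6)*(n + 11) = (6 + n)*(11 + n))
D(164) - I(o) = (66 + 164**2 + 17*164) - (65 - 1*220) = (66 + 26896 + 2788) - (65 - 220) = 29750 - 1*(-155) = 29750 + 155 = 29905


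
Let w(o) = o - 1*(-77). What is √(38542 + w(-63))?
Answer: 18*√119 ≈ 196.36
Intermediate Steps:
w(o) = 77 + o (w(o) = o + 77 = 77 + o)
√(38542 + w(-63)) = √(38542 + (77 - 63)) = √(38542 + 14) = √38556 = 18*√119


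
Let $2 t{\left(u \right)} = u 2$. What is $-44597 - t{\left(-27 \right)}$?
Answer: $-44570$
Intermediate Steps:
$t{\left(u \right)} = u$ ($t{\left(u \right)} = \frac{u 2}{2} = \frac{2 u}{2} = u$)
$-44597 - t{\left(-27 \right)} = -44597 - -27 = -44597 + 27 = -44570$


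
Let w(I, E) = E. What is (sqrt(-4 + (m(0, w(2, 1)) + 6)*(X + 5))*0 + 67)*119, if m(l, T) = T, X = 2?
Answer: 7973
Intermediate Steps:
(sqrt(-4 + (m(0, w(2, 1)) + 6)*(X + 5))*0 + 67)*119 = (sqrt(-4 + (1 + 6)*(2 + 5))*0 + 67)*119 = (sqrt(-4 + 7*7)*0 + 67)*119 = (sqrt(-4 + 49)*0 + 67)*119 = (sqrt(45)*0 + 67)*119 = ((3*sqrt(5))*0 + 67)*119 = (0 + 67)*119 = 67*119 = 7973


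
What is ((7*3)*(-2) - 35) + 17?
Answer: -60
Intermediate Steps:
((7*3)*(-2) - 35) + 17 = (21*(-2) - 35) + 17 = (-42 - 35) + 17 = -77 + 17 = -60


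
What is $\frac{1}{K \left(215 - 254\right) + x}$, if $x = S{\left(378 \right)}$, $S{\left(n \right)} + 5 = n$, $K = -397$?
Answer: $\frac{1}{15856} \approx 6.3068 \cdot 10^{-5}$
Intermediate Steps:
$S{\left(n \right)} = -5 + n$
$x = 373$ ($x = -5 + 378 = 373$)
$\frac{1}{K \left(215 - 254\right) + x} = \frac{1}{- 397 \left(215 - 254\right) + 373} = \frac{1}{\left(-397\right) \left(-39\right) + 373} = \frac{1}{15483 + 373} = \frac{1}{15856}$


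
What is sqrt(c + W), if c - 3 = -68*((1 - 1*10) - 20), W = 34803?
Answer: sqrt(36778) ≈ 191.78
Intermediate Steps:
c = 1975 (c = 3 - 68*((1 - 1*10) - 20) = 3 - 68*((1 - 10) - 20) = 3 - 68*(-9 - 20) = 3 - 68*(-29) = 3 + 1972 = 1975)
sqrt(c + W) = sqrt(1975 + 34803) = sqrt(36778)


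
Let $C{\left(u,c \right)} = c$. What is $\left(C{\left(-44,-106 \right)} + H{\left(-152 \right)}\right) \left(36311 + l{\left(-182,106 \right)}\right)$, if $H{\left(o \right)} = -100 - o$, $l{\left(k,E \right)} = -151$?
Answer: $-1952640$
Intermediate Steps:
$\left(C{\left(-44,-106 \right)} + H{\left(-152 \right)}\right) \left(36311 + l{\left(-182,106 \right)}\right) = \left(-106 - -52\right) \left(36311 - 151\right) = \left(-106 + \left(-100 + 152\right)\right) 36160 = \left(-106 + 52\right) 36160 = \left(-54\right) 36160 = -1952640$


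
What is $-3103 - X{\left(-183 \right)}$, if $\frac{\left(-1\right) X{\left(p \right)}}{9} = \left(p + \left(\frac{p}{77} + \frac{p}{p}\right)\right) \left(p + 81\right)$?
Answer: $\frac{12793915}{77} \approx 1.6615 \cdot 10^{5}$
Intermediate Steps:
$X{\left(p \right)} = - 9 \left(1 + \frac{78 p}{77}\right) \left(81 + p\right)$ ($X{\left(p \right)} = - 9 \left(p + \left(\frac{p}{77} + \frac{p}{p}\right)\right) \left(p + 81\right) = - 9 \left(p + \left(p \frac{1}{77} + 1\right)\right) \left(81 + p\right) = - 9 \left(p + \left(\frac{p}{77} + 1\right)\right) \left(81 + p\right) = - 9 \left(p + \left(1 + \frac{p}{77}\right)\right) \left(81 + p\right) = - 9 \left(1 + \frac{78 p}{77}\right) \left(81 + p\right)$)
$-3103 - X{\left(-183 \right)} = -3103 - \left(-729 - - \frac{10532565}{77} - \frac{702 \left(-183\right)^{2}}{77}\right) = -3103 - \left(-729 + \frac{10532565}{77} - \frac{23509278}{77}\right) = -3103 - - \frac{13032846}{77} = -3103 + \frac{13032846}{77} = \frac{12793915}{77}$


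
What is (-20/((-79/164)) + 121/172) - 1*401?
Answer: -4875069/13588 ≈ -358.78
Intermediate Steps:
(-20/((-79/164)) + 121/172) - 1*401 = (-20/((-79*1/164)) + 121*(1/172)) - 401 = (-20/(-79/164) + 121/172) - 401 = (-20*(-164/79) + 121/172) - 401 = (3280/79 + 121/172) - 401 = 573719/13588 - 401 = -4875069/13588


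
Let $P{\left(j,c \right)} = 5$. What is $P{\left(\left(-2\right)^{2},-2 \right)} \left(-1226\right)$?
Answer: $-6130$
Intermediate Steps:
$P{\left(\left(-2\right)^{2},-2 \right)} \left(-1226\right) = 5 \left(-1226\right) = -6130$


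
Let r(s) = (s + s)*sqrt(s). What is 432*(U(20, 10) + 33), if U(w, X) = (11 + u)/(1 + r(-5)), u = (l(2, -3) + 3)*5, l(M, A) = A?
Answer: 9504*(2*I + 15*sqrt(5))/(I + 10*sqrt(5)) ≈ 14265.0 + 212.09*I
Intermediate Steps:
r(s) = 2*s**(3/2) (r(s) = (2*s)*sqrt(s) = 2*s**(3/2))
u = 0 (u = (-3 + 3)*5 = 0*5 = 0)
U(w, X) = 11/(1 - 10*I*sqrt(5)) (U(w, X) = (11 + 0)/(1 + 2*(-5)**(3/2)) = 11/(1 + 2*(-5*I*sqrt(5))) = 11/(1 - 10*I*sqrt(5)))
432*(U(20, 10) + 33) = 432*((11/501 + 110*I*sqrt(5)/501) + 33) = 432*(16544/501 + 110*I*sqrt(5)/501) = 2382336/167 + 15840*I*sqrt(5)/167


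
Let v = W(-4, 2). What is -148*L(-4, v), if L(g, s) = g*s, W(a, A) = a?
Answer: -2368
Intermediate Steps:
v = -4
-148*L(-4, v) = -(-592)*(-4) = -148*16 = -2368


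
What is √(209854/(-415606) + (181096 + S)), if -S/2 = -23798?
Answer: √9875375992378447/207803 ≈ 478.22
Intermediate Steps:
S = 47596 (S = -2*(-23798) = 47596)
√(209854/(-415606) + (181096 + S)) = √(209854/(-415606) + (181096 + 47596)) = √(209854*(-1/415606) + 228692) = √(-104927/207803 + 228692) = √(47522778749/207803) = √9875375992378447/207803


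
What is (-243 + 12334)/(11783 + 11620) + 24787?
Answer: 580102252/23403 ≈ 24788.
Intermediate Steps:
(-243 + 12334)/(11783 + 11620) + 24787 = 12091/23403 + 24787 = 580102252/23403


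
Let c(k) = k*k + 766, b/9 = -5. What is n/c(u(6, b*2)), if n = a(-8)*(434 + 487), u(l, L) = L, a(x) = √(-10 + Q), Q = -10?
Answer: 921*I*√5/4433 ≈ 0.46457*I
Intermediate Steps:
b = -45 (b = 9*(-5) = -45)
a(x) = 2*I*√5 (a(x) = √(-10 - 10) = √(-20) = 2*I*√5)
n = 1842*I*√5 (n = (2*I*√5)*(434 + 487) = (2*I*√5)*921 = 1842*I*√5 ≈ 4118.8*I)
c(k) = 766 + k² (c(k) = k² + 766 = 766 + k²)
n/c(u(6, b*2)) = (1842*I*√5)/(766 + (-45*2)²) = (1842*I*√5)/(766 + (-90)²) = (1842*I*√5)/(766 + 8100) = (1842*I*√5)/8866 = (1842*I*√5)*(1/8866) = 921*I*√5/4433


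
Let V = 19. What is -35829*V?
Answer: -680751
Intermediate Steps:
-35829*V = -35829*19 = -680751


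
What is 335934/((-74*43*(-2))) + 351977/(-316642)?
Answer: 13016354000/251888711 ≈ 51.675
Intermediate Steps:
335934/((-74*43*(-2))) + 351977/(-316642) = 335934/((-3182*(-2))) + 351977*(-1/316642) = 335934/6364 - 351977/316642 = 335934*(1/6364) - 351977/316642 = 167967/3182 - 351977/316642 = 13016354000/251888711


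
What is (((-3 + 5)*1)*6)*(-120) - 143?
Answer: -1583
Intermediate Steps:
(((-3 + 5)*1)*6)*(-120) - 143 = ((2*1)*6)*(-120) - 143 = (2*6)*(-120) - 143 = 12*(-120) - 143 = -1440 - 143 = -1583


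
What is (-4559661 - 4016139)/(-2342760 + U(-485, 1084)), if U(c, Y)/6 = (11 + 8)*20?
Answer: 71465/19504 ≈ 3.6641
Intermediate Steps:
U(c, Y) = 2280 (U(c, Y) = 6*((11 + 8)*20) = 6*(19*20) = 6*380 = 2280)
(-4559661 - 4016139)/(-2342760 + U(-485, 1084)) = (-4559661 - 4016139)/(-2342760 + 2280) = -8575800/(-2340480) = -8575800*(-1/2340480) = 71465/19504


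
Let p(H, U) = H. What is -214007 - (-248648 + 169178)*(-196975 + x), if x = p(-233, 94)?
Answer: -15672333767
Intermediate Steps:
x = -233
-214007 - (-248648 + 169178)*(-196975 + x) = -214007 - (-248648 + 169178)*(-196975 - 233) = -214007 - (-79470)*(-197208) = -214007 - 1*15672119760 = -214007 - 15672119760 = -15672333767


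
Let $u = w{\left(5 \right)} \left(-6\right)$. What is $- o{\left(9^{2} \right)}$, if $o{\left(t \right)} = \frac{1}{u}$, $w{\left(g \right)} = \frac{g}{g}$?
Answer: $\frac{1}{6} \approx 0.16667$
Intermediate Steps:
$w{\left(g \right)} = 1$
$u = -6$ ($u = 1 \left(-6\right) = -6$)
$o{\left(t \right)} = - \frac{1}{6}$ ($o{\left(t \right)} = \frac{1}{-6} = - \frac{1}{6}$)
$- o{\left(9^{2} \right)} = \left(-1\right) \left(- \frac{1}{6}\right) = \frac{1}{6}$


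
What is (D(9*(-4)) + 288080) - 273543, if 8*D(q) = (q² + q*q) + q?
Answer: 29713/2 ≈ 14857.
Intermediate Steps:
D(q) = q²/4 + q/8 (D(q) = ((q² + q*q) + q)/8 = ((q² + q²) + q)/8 = (2*q² + q)/8 = (q + 2*q²)/8 = q²/4 + q/8)
(D(9*(-4)) + 288080) - 273543 = ((9*(-4))*(1 + 2*(9*(-4)))/8 + 288080) - 273543 = ((⅛)*(-36)*(1 + 2*(-36)) + 288080) - 273543 = ((⅛)*(-36)*(1 - 72) + 288080) - 273543 = ((⅛)*(-36)*(-71) + 288080) - 273543 = (639/2 + 288080) - 273543 = 576799/2 - 273543 = 29713/2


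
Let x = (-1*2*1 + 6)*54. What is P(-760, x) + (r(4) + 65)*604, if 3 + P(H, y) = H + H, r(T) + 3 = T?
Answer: 38341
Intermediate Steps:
r(T) = -3 + T
x = 216 (x = (-2*1 + 6)*54 = (-2 + 6)*54 = 4*54 = 216)
P(H, y) = -3 + 2*H (P(H, y) = -3 + (H + H) = -3 + 2*H)
P(-760, x) + (r(4) + 65)*604 = (-3 + 2*(-760)) + ((-3 + 4) + 65)*604 = (-3 - 1520) + (1 + 65)*604 = -1523 + 66*604 = -1523 + 39864 = 38341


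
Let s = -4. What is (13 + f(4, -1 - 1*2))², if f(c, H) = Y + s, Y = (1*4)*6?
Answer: 1089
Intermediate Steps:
Y = 24 (Y = 4*6 = 24)
f(c, H) = 20 (f(c, H) = 24 - 4 = 20)
(13 + f(4, -1 - 1*2))² = (13 + 20)² = 33² = 1089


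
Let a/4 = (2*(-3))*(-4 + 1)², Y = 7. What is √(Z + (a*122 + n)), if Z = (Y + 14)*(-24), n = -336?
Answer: 2*I*√6798 ≈ 164.9*I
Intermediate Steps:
Z = -504 (Z = (7 + 14)*(-24) = 21*(-24) = -504)
a = -216 (a = 4*((2*(-3))*(-4 + 1)²) = 4*(-6*(-3)²) = 4*(-6*9) = 4*(-54) = -216)
√(Z + (a*122 + n)) = √(-504 + (-216*122 - 336)) = √(-504 + (-26352 - 336)) = √(-504 - 26688) = √(-27192) = 2*I*√6798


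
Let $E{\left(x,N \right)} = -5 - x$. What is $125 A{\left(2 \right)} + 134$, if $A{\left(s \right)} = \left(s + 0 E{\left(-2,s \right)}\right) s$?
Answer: $634$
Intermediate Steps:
$A{\left(s \right)} = s^{2}$ ($A{\left(s \right)} = \left(s + 0 \left(-5 - -2\right)\right) s = \left(s + 0 \left(-5 + 2\right)\right) s = \left(s + 0 \left(-3\right)\right) s = \left(s + 0\right) s = s s = s^{2}$)
$125 A{\left(2 \right)} + 134 = 125 \cdot 2^{2} + 134 = 125 \cdot 4 + 134 = 500 + 134 = 634$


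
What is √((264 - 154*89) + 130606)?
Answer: 2*√29291 ≈ 342.29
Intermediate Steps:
√((264 - 154*89) + 130606) = √((264 - 13706) + 130606) = √(-13442 + 130606) = √117164 = 2*√29291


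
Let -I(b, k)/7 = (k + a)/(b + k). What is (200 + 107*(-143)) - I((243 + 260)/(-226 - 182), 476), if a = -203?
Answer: -2924359517/193705 ≈ -15097.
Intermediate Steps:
I(b, k) = -7*(-203 + k)/(b + k) (I(b, k) = -7*(k - 203)/(b + k) = -7*(-203 + k)/(b + k))
(200 + 107*(-143)) - I((243 + 260)/(-226 - 182), 476) = (200 + 107*(-143)) - 7*(203 - 1*476)/((243 + 260)/(-226 - 182) + 476) = (200 - 15301) - 7*(203 - 476)/(503/(-408) + 476) = -15101 - 7*(-273)/(503*(-1/408) + 476) = -15101 - 7*(-273)/(-503/408 + 476) = -15101 - 7*(-273)/193705/408 = -15101 - 7*408*(-273)/193705 = -15101 - 1*(-779688/193705) = -15101 + 779688/193705 = -2924359517/193705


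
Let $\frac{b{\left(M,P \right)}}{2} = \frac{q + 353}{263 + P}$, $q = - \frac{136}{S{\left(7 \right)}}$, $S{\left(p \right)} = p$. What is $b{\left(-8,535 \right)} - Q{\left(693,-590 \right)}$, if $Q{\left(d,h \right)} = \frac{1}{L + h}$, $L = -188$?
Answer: $\frac{1819423}{2172954} \approx 0.8373$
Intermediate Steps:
$q = - \frac{136}{7} \approx -19.429$
$Q{\left(d,h \right)} = \frac{1}{-188 + h}$
$b{\left(M,P \right)} = \frac{4670}{7 \left(263 + P\right)}$ ($b{\left(M,P \right)} = 2 \frac{- \frac{136}{7} + 353}{263 + P} = 2 \frac{2335}{7 \left(263 + P\right)} = \frac{4670}{7 \left(263 + P\right)}$)
$b{\left(-8,535 \right)} - Q{\left(693,-590 \right)} = \frac{4670}{7 \left(263 + 535\right)} - \frac{1}{-188 - 590} = \frac{4670}{7 \cdot 798} - \frac{1}{-778} = \frac{4670}{7} \cdot \frac{1}{798} - - \frac{1}{778} = \frac{2335}{2793} + \frac{1}{778} = \frac{1819423}{2172954}$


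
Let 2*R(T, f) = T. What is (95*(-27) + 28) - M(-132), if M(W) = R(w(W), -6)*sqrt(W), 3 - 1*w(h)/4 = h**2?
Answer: -2537 + 69684*I*sqrt(33) ≈ -2537.0 + 4.003e+5*I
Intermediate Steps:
w(h) = 12 - 4*h**2
R(T, f) = T/2
M(W) = sqrt(W)*(6 - 2*W**2) (M(W) = ((12 - 4*W**2)/2)*sqrt(W) = (6 - 2*W**2)*sqrt(W) = sqrt(W)*(6 - 2*W**2))
(95*(-27) + 28) - M(-132) = (95*(-27) + 28) - 2*sqrt(-132)*(3 - 1*(-132)**2) = (-2565 + 28) - 2*2*I*sqrt(33)*(3 - 1*17424) = -2537 - 2*2*I*sqrt(33)*(3 - 17424) = -2537 - 2*2*I*sqrt(33)*(-17421) = -2537 - (-69684)*I*sqrt(33) = -2537 + 69684*I*sqrt(33)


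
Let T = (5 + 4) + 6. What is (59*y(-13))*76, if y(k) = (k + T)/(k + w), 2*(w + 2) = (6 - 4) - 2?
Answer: -8968/15 ≈ -597.87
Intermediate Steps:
w = -2 (w = -2 + ((6 - 4) - 2)/2 = -2 + (2 - 2)/2 = -2 + (½)*0 = -2 + 0 = -2)
T = 15 (T = 9 + 6 = 15)
y(k) = (15 + k)/(-2 + k) (y(k) = (k + 15)/(k - 2) = (15 + k)/(-2 + k))
(59*y(-13))*76 = (59*((15 - 13)/(-2 - 13)))*76 = (59*(2/(-15)))*76 = (59*(-1/15*2))*76 = (59*(-2/15))*76 = -118/15*76 = -8968/15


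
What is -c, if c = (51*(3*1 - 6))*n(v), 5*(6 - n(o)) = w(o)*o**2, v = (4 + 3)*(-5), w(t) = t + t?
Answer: 2624868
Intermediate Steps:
w(t) = 2*t
v = -35 (v = 7*(-5) = -35)
n(o) = 6 - 2*o**3/5 (n(o) = 6 - 2*o*o**2/5 = 6 - 2*o**3/5)
c = -2624868 (c = (51*(3*1 - 6))*(6 - 2/5*(-35)**3) = (51*(3 - 6))*(6 - 2/5*(-42875)) = (51*(-3))*(6 + 17150) = -153*17156 = -2624868)
-c = -1*(-2624868) = 2624868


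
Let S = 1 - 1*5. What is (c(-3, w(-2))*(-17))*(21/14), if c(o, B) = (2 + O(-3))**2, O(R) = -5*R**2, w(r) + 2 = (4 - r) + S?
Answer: -94299/2 ≈ -47150.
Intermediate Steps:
S = -4 (S = 1 - 5 = -4)
w(r) = -2 - r (w(r) = -2 + ((4 - r) - 4) = -2 - r)
c(o, B) = 1849 (c(o, B) = (2 - 5*(-3)**2)**2 = (2 - 5*9)**2 = (2 - 45)**2 = (-43)**2 = 1849)
(c(-3, w(-2))*(-17))*(21/14) = (1849*(-17))*(21/14) = -660093/14 = -31433*3/2 = -94299/2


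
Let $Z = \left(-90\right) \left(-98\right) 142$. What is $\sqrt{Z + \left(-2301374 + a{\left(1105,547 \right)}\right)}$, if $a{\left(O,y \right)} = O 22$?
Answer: $4 i \sqrt{64039} \approx 1012.2 i$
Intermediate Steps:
$a{\left(O,y \right)} = 22 O$
$Z = 1252440$ ($Z = 8820 \cdot 142 = 1252440$)
$\sqrt{Z + \left(-2301374 + a{\left(1105,547 \right)}\right)} = \sqrt{1252440 + \left(-2301374 + 22 \cdot 1105\right)} = \sqrt{1252440 + \left(-2301374 + 24310\right)} = \sqrt{1252440 - 2277064} = \sqrt{-1024624} = 4 i \sqrt{64039}$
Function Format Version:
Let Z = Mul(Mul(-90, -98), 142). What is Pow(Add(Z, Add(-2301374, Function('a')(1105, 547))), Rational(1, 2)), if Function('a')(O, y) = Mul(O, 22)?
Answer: Mul(4, I, Pow(64039, Rational(1, 2))) ≈ Mul(1012.2, I)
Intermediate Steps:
Function('a')(O, y) = Mul(22, O)
Z = 1252440 (Z = Mul(8820, 142) = 1252440)
Pow(Add(Z, Add(-2301374, Function('a')(1105, 547))), Rational(1, 2)) = Pow(Add(1252440, Add(-2301374, Mul(22, 1105))), Rational(1, 2)) = Pow(Add(1252440, Add(-2301374, 24310)), Rational(1, 2)) = Pow(Add(1252440, -2277064), Rational(1, 2)) = Pow(-1024624, Rational(1, 2)) = Mul(4, I, Pow(64039, Rational(1, 2)))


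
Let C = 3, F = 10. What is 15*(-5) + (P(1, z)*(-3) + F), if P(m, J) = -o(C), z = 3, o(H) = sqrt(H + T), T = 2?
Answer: -65 + 3*sqrt(5) ≈ -58.292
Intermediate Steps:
o(H) = sqrt(2 + H) (o(H) = sqrt(H + 2) = sqrt(2 + H))
P(m, J) = -sqrt(5) (P(m, J) = -sqrt(2 + 3) = -sqrt(5))
15*(-5) + (P(1, z)*(-3) + F) = 15*(-5) + (-sqrt(5)*(-3) + 10) = -75 + (3*sqrt(5) + 10) = -75 + (10 + 3*sqrt(5)) = -65 + 3*sqrt(5)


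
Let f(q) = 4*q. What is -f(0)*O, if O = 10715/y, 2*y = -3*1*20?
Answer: 0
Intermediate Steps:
y = -30 (y = (-3*1*20)/2 = (-3*20)/2 = (½)*(-60) = -30)
O = -2143/6 (O = 10715/(-30) = 10715*(-1/30) = -2143/6 ≈ -357.17)
-f(0)*O = -4*0*(-2143)/6 = -0*(-2143)/6 = -1*0 = 0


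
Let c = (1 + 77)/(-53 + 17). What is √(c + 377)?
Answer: √13494/6 ≈ 19.361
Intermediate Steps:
c = -13/6 (c = 78/(-36) = 78*(-1/36) = -13/6 ≈ -2.1667)
√(c + 377) = √(-13/6 + 377) = √(2249/6) = √13494/6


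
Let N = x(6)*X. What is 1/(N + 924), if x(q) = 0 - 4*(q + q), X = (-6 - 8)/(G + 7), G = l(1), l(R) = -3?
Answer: 1/1092 ≈ 0.00091575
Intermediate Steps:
G = -3
X = -7/2 (X = (-6 - 8)/(-3 + 7) = -14/4 = -14*¼ = -7/2 ≈ -3.5000)
x(q) = -8*q (x(q) = 0 - 8*q = -8*q)
N = 168 (N = -8*6*(-7/2) = -48*(-7/2) = 168)
1/(N + 924) = 1/(168 + 924) = 1/1092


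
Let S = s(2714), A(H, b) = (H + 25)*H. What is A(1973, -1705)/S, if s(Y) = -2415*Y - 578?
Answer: -1971027/3277444 ≈ -0.60139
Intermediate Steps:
A(H, b) = H*(25 + H) (A(H, b) = (25 + H)*H = H*(25 + H))
s(Y) = -578 - 2415*Y
S = -6554888 (S = -578 - 2415*2714 = -578 - 6554310 = -6554888)
A(1973, -1705)/S = (1973*(25 + 1973))/(-6554888) = (1973*1998)*(-1/6554888) = 3942054*(-1/6554888) = -1971027/3277444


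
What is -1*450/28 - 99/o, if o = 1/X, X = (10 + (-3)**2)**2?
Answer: -500571/14 ≈ -35755.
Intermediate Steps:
X = 361 (X = (10 + 9)**2 = 19**2 = 361)
o = 1/361 ≈ 0.0027701
-1*450/28 - 99/o = -1*450/28 - 99/1/361 = -450*1/28 - 99*361 = -225/14 - 35739 = -500571/14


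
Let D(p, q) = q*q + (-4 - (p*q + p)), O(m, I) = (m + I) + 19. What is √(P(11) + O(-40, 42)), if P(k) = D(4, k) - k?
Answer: √79 ≈ 8.8882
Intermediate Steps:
O(m, I) = 19 + I + m (O(m, I) = (I + m) + 19 = 19 + I + m)
D(p, q) = -4 + q² - p - p*q (D(p, q) = q² + (-4 - (p + p*q)) = q² + (-4 + (-p - p*q)) = q² + (-4 - p - p*q) = -4 + q² - p - p*q)
P(k) = -8 + k² - 5*k (P(k) = (-4 + k² - 1*4 - 1*4*k) - k = (-4 + k² - 4 - 4*k) - k = (-8 + k² - 4*k) - k = -8 + k² - 5*k)
√(P(11) + O(-40, 42)) = √((-8 + 11² - 5*11) + (19 + 42 - 40)) = √((-8 + 121 - 55) + 21) = √(58 + 21) = √79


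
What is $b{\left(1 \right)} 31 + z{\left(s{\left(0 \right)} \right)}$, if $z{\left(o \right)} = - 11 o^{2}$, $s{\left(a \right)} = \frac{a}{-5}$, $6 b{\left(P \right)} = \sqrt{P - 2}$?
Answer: $\frac{31 i}{6} \approx 5.1667 i$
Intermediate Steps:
$b{\left(P \right)} = \frac{\sqrt{-2 + P}}{6}$ ($b{\left(P \right)} = \frac{\sqrt{P - 2}}{6} = \frac{\sqrt{-2 + P}}{6}$)
$s{\left(a \right)} = - \frac{a}{5}$ ($s{\left(a \right)} = a \left(- \frac{1}{5}\right) = - \frac{a}{5}$)
$b{\left(1 \right)} 31 + z{\left(s{\left(0 \right)} \right)} = \frac{\sqrt{-2 + 1}}{6} \cdot 31 - 11 \left(\left(- \frac{1}{5}\right) 0\right)^{2} = \frac{\sqrt{-1}}{6} \cdot 31 - 11 \cdot 0^{2} = \frac{i}{6} \cdot 31 - 0 = \frac{31 i}{6} + 0 = \frac{31 i}{6}$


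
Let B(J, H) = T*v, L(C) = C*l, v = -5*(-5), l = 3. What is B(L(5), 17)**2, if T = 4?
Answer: 10000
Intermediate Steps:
v = 25
L(C) = 3*C (L(C) = C*3 = 3*C)
B(J, H) = 100 (B(J, H) = 4*25 = 100)
B(L(5), 17)**2 = 100**2 = 10000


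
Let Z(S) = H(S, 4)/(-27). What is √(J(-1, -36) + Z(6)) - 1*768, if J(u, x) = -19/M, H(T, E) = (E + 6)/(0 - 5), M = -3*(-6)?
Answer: -768 + I*√318/18 ≈ -768.0 + 0.9907*I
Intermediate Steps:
M = 18
H(T, E) = -6/5 - E/5 (H(T, E) = (6 + E)/(-5) = (6 + E)*(-⅕) = -6/5 - E/5)
J(u, x) = -19/18
Z(S) = 2/27 (Z(S) = (-6/5 - ⅕*4)/(-27) = (-6/5 - ⅘)*(-1/27) = -2*(-1/27) = 2/27)
√(J(-1, -36) + Z(6)) - 1*768 = √(-19/18 + 2/27) - 1*768 = √(-53/54) - 768 = I*√318/18 - 768 = -768 + I*√318/18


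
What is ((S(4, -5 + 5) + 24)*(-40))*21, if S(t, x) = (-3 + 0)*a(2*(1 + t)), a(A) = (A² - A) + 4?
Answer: 216720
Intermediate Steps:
a(A) = 4 + A² - A
S(t, x) = -6 - 3*(2 + 2*t)² + 6*t (S(t, x) = (-3 + 0)*(4 + (2*(1 + t))² - 2*(1 + t)) = -3*(4 + (2 + 2*t)² - (2 + 2*t)) = -3*(4 + (2 + 2*t)² + (-2 - 2*t)) = -3*(2 + (2 + 2*t)² - 2*t) = -6 - 3*(2 + 2*t)² + 6*t)
((S(4, -5 + 5) + 24)*(-40))*21 = (((-6 - 12*(1 + 4)² + 6*4) + 24)*(-40))*21 = (((-6 - 12*5² + 24) + 24)*(-40))*21 = (((-6 - 12*25 + 24) + 24)*(-40))*21 = (((-6 - 300 + 24) + 24)*(-40))*21 = ((-282 + 24)*(-40))*21 = -258*(-40)*21 = 10320*21 = 216720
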